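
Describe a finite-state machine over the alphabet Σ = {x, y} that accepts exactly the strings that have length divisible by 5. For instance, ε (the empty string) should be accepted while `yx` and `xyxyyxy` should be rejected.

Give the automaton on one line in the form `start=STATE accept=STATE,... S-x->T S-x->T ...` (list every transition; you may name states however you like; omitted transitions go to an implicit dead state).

start=S0 accept=S0 S0-x->S1 S0-y->S1 S1-x->S2 S1-y->S2 S2-x->S3 S2-y->S3 S3-x->S4 S3-y->S4 S4-x->S0 S4-y->S0

Only the length mod 5 matters, so use a 5-cycle: from any state, every input symbol moves to the next state, wrapping S4 back to S0. Mark S0 accepting.
A 5-state machine:
        x   y  
>* S0   S1  S1 
   S1   S2  S2 
   S2   S3  S3 
   S3   S4  S4 
   S4   S0  S0 
(> = start, * = accepting)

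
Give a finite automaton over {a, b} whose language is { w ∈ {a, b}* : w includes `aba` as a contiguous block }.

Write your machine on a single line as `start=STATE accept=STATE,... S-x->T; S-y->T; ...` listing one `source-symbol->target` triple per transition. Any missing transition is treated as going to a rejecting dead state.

start=q0; accept=q3; q0-a->q1; q0-b->q0; q1-a->q1; q1-b->q2; q2-a->q3; q2-b->q0; q3-a->q3; q3-b->q3

Track how much of `aba` has been matched so far: state q0 is no progress, q3 is the absorbing accept state reached once `aba` has occurred. Intermediate states record partial matches; on a mismatch, fall back to the longest reusable overlap.
        a   b  
>  q0   q1  q0 
   q1   q1  q2 
   q2   q3  q0 
 * q3   q3  q3 
(> = start, * = accepting)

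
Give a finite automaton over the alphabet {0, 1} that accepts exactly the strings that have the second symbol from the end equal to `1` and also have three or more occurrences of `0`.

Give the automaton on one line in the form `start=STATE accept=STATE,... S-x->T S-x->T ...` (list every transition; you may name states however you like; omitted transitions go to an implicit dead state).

Handle the two conditions separately and then intersect. The first has 7 states tracking the last 2 symbols read; the second has 5 states tracking the count of `0`s, saturating at 4. A product state is a pair (one from each), accepting exactly when both do.
       0  1 
>  A   B  C 
   B   D  E 
   C   F  G 
   D   H  I 
   E   J  K 
   F   D  E 
   G   F  G 
   H   L  M 
   I   N  O 
   J   H  I 
   K   J  K 
   L   L  P 
   M   Q  R 
 * N   L  M 
   O   N  O 
   P   Q  S 
 * Q   L  P 
 * R   Q  R 
 * S   Q  S 
(> = start, * = accepting)

start=A accept=N,Q,R,S A-0->B A-1->C B-0->D B-1->E C-0->F C-1->G D-0->H D-1->I E-0->J E-1->K F-0->D F-1->E G-0->F G-1->G H-0->L H-1->M I-0->N I-1->O J-0->H J-1->I K-0->J K-1->K L-0->L L-1->P M-0->Q M-1->R N-0->L N-1->M O-0->N O-1->O P-0->Q P-1->S Q-0->L Q-1->P R-0->Q R-1->R S-0->Q S-1->S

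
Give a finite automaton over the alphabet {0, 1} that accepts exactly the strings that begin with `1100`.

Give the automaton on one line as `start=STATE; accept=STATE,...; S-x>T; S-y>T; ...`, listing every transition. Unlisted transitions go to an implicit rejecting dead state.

start=q0; accept=q4; q0-0>q5; q0-1>q1; q1-0>q5; q1-1>q2; q2-0>q3; q2-1>q5; q3-0>q4; q3-1>q5; q4-0>q4; q4-1>q4; q5-0>q5; q5-1>q5

Walk along `1100` while the input agrees: from q0 take `1` to q1, and so on. Any deviation drops to the rejecting sink q5. Once q4 is reached the prefix is confirmed and every continuation is accepted.
        0   1  
>  q0   q5  q1 
   q1   q5  q2 
   q2   q3  q5 
   q3   q4  q5 
 * q4   q4  q4 
   q5   q5  q5 
(> = start, * = accepting)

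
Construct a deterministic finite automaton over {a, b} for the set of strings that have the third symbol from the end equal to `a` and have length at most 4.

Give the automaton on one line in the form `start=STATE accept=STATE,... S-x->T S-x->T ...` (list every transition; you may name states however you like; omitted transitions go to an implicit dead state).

start=S0 accept=S7,S8 S0-a->S1 S0-b->S2 S1-a->S3 S1-b->S4 S2-a->S5 S2-b->S6 S3-a->S7 S3-b->S7 S4-a->S8 S4-b->S8 S5-a->S4 S5-b->S4 S6-a->S6 S6-b->S6 S7-a->S8 S7-b->S8 S8-a->S6 S8-b->S6

Run two small machines in parallel and take their product. One (15 states) tracks the last 3 symbols read; the other (6 states) tracks the input length, saturating at 5. Each combined state is a pair, one component from each; accept when both components accept. After merging equivalent states the machine shrinks.
A 9-state machine:
        a   b  
>  S0   S1  S2 
   S1   S3  S4 
   S2   S5  S6 
   S3   S7  S7 
   S4   S8  S8 
   S5   S4  S4 
   S6   S6  S6 
 * S7   S8  S8 
 * S8   S6  S6 
(> = start, * = accepting)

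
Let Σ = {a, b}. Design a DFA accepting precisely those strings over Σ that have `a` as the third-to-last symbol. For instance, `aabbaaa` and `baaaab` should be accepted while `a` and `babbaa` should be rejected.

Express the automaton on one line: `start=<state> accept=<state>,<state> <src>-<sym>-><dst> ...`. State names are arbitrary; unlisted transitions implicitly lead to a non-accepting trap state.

start=q0 accept=q7,q8,q9,q10 q0-a->q1 q0-b->q2 q1-a->q3 q1-b->q4 q2-a->q5 q2-b->q6 q3-a->q7 q3-b->q8 q4-a->q9 q4-b->q10 q5-a->q11 q5-b->q12 q6-a->q13 q6-b->q14 q7-a->q7 q7-b->q8 q8-a->q9 q8-b->q10 q9-a->q11 q9-b->q12 q10-a->q13 q10-b->q14 q11-a->q7 q11-b->q8 q12-a->q9 q12-b->q10 q13-a->q11 q13-b->q12 q14-a->q13 q14-b->q14

A DFA must remember the last 3 symbols (since which symbol is third-to-last isn't known until the input ends). Use one state per possible window of the last ≤3 symbols; accept from those whose window starts with `a`.
A 15-state machine:
          a    b  
>  q0     q1   q2 
   q1     q3   q4 
   q2     q5   q6 
   q3     q7   q8 
   q4     q9  q10 
   q5    q11  q12 
   q6    q13  q14 
 * q7     q7   q8 
 * q8     q9  q10 
 * q9    q11  q12 
 * q10   q13  q14 
   q11    q7   q8 
   q12    q9  q10 
   q13   q11  q12 
   q14   q13  q14 
(> = start, * = accepting)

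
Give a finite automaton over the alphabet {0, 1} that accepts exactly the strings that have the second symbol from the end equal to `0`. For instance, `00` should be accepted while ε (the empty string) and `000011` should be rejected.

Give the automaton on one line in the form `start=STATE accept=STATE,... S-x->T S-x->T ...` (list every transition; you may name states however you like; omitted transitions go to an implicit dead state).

Because acceptance depends on a position counted from the end, the machine has to buffer the most recent 2 symbols. Make each state the string of the last up-to-2 symbols read; on input `x` shift the window left and append `x`. Accept when the buffered window has length 2 and begins with `0`.
7 states suffice.
        0   1  
>  q0   q1  q2 
   q1   q3  q4 
   q2   q5  q6 
 * q3   q3  q4 
 * q4   q5  q6 
   q5   q3  q4 
   q6   q5  q6 
(> = start, * = accepting)

start=q0 accept=q3,q4 q0-0->q1 q0-1->q2 q1-0->q3 q1-1->q4 q2-0->q5 q2-1->q6 q3-0->q3 q3-1->q4 q4-0->q5 q4-1->q6 q5-0->q3 q5-1->q4 q6-0->q5 q6-1->q6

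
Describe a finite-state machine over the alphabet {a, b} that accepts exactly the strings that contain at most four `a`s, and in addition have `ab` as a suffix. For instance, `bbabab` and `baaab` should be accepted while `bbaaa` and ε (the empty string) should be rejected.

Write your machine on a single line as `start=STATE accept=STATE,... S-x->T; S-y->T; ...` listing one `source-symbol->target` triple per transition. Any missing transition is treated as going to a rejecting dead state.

start=q0; accept=q3,q5,q8,q11; q0-a->q1; q0-b->q0; q1-a->q2; q1-b->q3; q2-a->q4; q2-b->q5; q3-a->q2; q3-b->q6; q4-a->q7; q4-b->q8; q5-a->q4; q5-b->q9; q6-a->q2; q6-b->q6; q7-a->q10; q7-b->q11; q8-a->q7; q8-b->q12; q9-a->q4; q9-b->q9; q10-a->q10; q10-b->q10; q11-a->q10; q11-b->q10; q12-a->q7; q12-b->q12

Handle the two conditions separately and then intersect. The first has 6 states tracking the count of `a`s, saturating at 5; the second has 3 states tracking how much of the suffix `ab` has currently been matched. A product state is a pair (one from each), accepting exactly when both do. Equivalent product states are then merged.
With 13 states:
          a    b  
>  q0     q1   q0 
   q1     q2   q3 
   q2     q4   q5 
 * q3     q2   q6 
   q4     q7   q8 
 * q5     q4   q9 
   q6     q2   q6 
   q7    q10  q11 
 * q8     q7  q12 
   q9     q4   q9 
   q10   q10  q10 
 * q11   q10  q10 
   q12    q7  q12 
(> = start, * = accepting)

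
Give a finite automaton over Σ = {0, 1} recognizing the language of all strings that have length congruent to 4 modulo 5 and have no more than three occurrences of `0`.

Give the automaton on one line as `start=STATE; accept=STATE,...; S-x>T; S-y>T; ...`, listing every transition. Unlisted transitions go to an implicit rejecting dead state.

Handle the two conditions separately and then intersect. One (5 states) tracks the input length modulo 5; the other (5 states) tracks the count of `0`s, saturating at 4. Each combined state is a pair, one component from each; accept when both components accept. Equivalent product states are then merged.
21 states suffice.
          0    1  
>  q0     q1   q2 
   q1     q3   q4 
   q2     q4   q5 
   q3     q6   q7 
   q4     q7   q8 
   q5     q8   q9 
   q6    q10  q11 
   q7    q11  q12 
   q8    q12  q13 
   q9    q13  q14 
   q10   q10  q10 
 * q11   q10  q15 
 * q12   q15  q16 
 * q13   q16  q17 
 * q14   q17   q0 
   q15   q10  q18 
   q16   q18  q19 
   q17   q19   q1 
   q18   q10  q20 
   q19   q20   q3 
   q20   q10   q6 
(> = start, * = accepting)

start=q0; accept=q11,q12,q13,q14; q0-0>q1; q0-1>q2; q1-0>q3; q1-1>q4; q2-0>q4; q2-1>q5; q3-0>q6; q3-1>q7; q4-0>q7; q4-1>q8; q5-0>q8; q5-1>q9; q6-0>q10; q6-1>q11; q7-0>q11; q7-1>q12; q8-0>q12; q8-1>q13; q9-0>q13; q9-1>q14; q10-0>q10; q10-1>q10; q11-0>q10; q11-1>q15; q12-0>q15; q12-1>q16; q13-0>q16; q13-1>q17; q14-0>q17; q14-1>q0; q15-0>q10; q15-1>q18; q16-0>q18; q16-1>q19; q17-0>q19; q17-1>q1; q18-0>q10; q18-1>q20; q19-0>q20; q19-1>q3; q20-0>q10; q20-1>q6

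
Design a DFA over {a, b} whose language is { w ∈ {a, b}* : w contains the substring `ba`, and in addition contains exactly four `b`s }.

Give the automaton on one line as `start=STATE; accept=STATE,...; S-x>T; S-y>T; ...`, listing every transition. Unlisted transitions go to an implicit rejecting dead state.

start=S0; accept=S8; S0-a>S0; S0-b>S1; S1-a>S2; S1-b>S3; S2-a>S2; S2-b>S4; S3-a>S4; S3-b>S5; S4-a>S4; S4-b>S6; S5-a>S6; S5-b>S7; S6-a>S6; S6-b>S8; S7-a>S8; S7-b>S9; S8-a>S8; S8-b>S10; S9-a>S10; S9-b>S9; S10-a>S10; S10-b>S10

Handle the two conditions separately and then intersect. The first has 3 states tracking whether and how much of `ba` has been seen; the second has 6 states tracking the count of `b`s, saturating at 5. A product state is a pair (one from each), accepting exactly when both do.
          a    b  
>  S0     S0   S1 
   S1     S2   S3 
   S2     S2   S4 
   S3     S4   S5 
   S4     S4   S6 
   S5     S6   S7 
   S6     S6   S8 
   S7     S8   S9 
 * S8     S8  S10 
   S9    S10   S9 
   S10   S10  S10 
(> = start, * = accepting)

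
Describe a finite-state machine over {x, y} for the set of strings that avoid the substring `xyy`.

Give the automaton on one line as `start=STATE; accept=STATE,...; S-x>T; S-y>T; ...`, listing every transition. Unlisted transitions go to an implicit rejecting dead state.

start=A; accept=A,B,C; A-x>B; A-y>A; B-x>B; B-y>C; C-x>B; C-y>D; D-x>D; D-y>D

This is the complement of 'contains `xyy`'. Use the same substring-matching states — A through D holding how much of `xyy` has just been matched — but flip the accepting set: everything except the trap D accepts.
       x  y 
>* A   B  A 
 * B   B  C 
 * C   B  D 
   D   D  D 
(> = start, * = accepting)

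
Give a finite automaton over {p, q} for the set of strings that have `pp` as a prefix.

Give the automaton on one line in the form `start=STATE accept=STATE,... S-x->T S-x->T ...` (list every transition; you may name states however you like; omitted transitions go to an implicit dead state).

Check the first 2 symbols one by one: A through B record how many have matched `pp` so far; any wrong symbol goes to the dead state D. After all 2 match we enter the accepting sink C.
       p  q 
>  A   B  D 
   B   C  D 
 * C   C  C 
   D   D  D 
(> = start, * = accepting)

start=A accept=C A-p->B A-q->D B-p->C B-q->D C-p->C C-q->C D-p->D D-q->D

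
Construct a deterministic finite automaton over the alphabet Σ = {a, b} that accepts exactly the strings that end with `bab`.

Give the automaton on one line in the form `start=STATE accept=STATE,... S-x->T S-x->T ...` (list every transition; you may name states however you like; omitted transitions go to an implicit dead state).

start=S0 accept=S3 S0-a->S0 S0-b->S1 S1-a->S2 S1-b->S1 S2-a->S0 S2-b->S3 S3-a->S2 S3-b->S1

Let each state record the length of the longest suffix of the input read so far that is also a prefix of `bab`. S1 means the last symbol is `b`; S2 means the last 2 symbols are `ba`; S3 means the last 3 symbols are `bab`. Accept only at S3, where the string currently ends in `bab`.
4 states suffice.
        a   b  
>  S0   S0  S1 
   S1   S2  S1 
   S2   S0  S3 
 * S3   S2  S1 
(> = start, * = accepting)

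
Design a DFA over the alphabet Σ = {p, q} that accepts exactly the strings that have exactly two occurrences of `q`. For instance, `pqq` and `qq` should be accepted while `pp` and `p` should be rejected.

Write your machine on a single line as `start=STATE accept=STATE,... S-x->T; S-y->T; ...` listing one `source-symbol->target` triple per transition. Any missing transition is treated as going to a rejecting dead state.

Count `q`s, saturating at 3: states s0 through s2 mean 0 through 2 `q`s seen; s3 means more than 2. Each `q` increments (capped at s3); other symbols loop. Accept from {s2}.
With 4 states:
        p   q  
>  s0   s0  s1 
   s1   s1  s2 
 * s2   s2  s3 
   s3   s3  s3 
(> = start, * = accepting)

start=s0; accept=s2; s0-p->s0; s0-q->s1; s1-p->s1; s1-q->s2; s2-p->s2; s2-q->s3; s3-p->s3; s3-q->s3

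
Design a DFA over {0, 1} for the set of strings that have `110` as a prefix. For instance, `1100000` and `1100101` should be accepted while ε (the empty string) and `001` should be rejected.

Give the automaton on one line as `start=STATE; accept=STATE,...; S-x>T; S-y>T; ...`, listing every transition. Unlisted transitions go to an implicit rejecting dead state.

Check the first 3 symbols one by one: s0 through s2 record how many have matched `110` so far; any wrong symbol goes to the dead state s4. After all 3 match we enter the accepting sink s3.
A 5-state machine:
        0   1  
>  s0   s4  s1 
   s1   s4  s2 
   s2   s3  s4 
 * s3   s3  s3 
   s4   s4  s4 
(> = start, * = accepting)

start=s0; accept=s3; s0-0>s4; s0-1>s1; s1-0>s4; s1-1>s2; s2-0>s3; s2-1>s4; s3-0>s3; s3-1>s3; s4-0>s4; s4-1>s4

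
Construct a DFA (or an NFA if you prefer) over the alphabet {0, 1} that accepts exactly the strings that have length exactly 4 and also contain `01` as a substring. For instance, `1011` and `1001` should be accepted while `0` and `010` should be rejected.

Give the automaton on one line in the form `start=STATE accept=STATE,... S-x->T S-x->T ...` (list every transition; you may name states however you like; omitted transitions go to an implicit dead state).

start=S0 accept=S9 S0-0->S1 S0-1->S2 S1-0->S3 S1-1->S4 S2-0->S3 S2-1->S5 S3-0->S6 S3-1->S7 S4-0->S7 S4-1->S7 S5-0->S6 S5-1->S8 S6-0->S8 S6-1->S9 S7-0->S9 S7-1->S9 S8-0->S8 S8-1->S8 S9-0->S8 S9-1->S8

Build one automaton per condition and run them in lockstep. One (6 states) tracks the input length, saturating at 5; the other (3 states) tracks whether and how much of `01` has been seen. Each combined state is a pair, one component from each; accept when both components accept. After merging equivalent states the machine shrinks.
A 10-state machine:
        0   1  
>  S0   S1  S2 
   S1   S3  S4 
   S2   S3  S5 
   S3   S6  S7 
   S4   S7  S7 
   S5   S6  S8 
   S6   S8  S9 
   S7   S9  S9 
   S8   S8  S8 
 * S9   S8  S8 
(> = start, * = accepting)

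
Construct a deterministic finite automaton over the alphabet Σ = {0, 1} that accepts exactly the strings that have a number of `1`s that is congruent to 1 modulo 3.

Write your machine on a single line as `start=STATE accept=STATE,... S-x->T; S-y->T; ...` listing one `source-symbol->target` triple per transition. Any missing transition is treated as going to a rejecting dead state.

start=q0; accept=q1; q0-0->q0; q0-1->q1; q1-0->q1; q1-1->q2; q2-0->q2; q2-1->q0

The only thing that matters is how many `1`s have appeared, reduced mod 3. Use one state per residue: q0 for 0, …, q2 for 2. Reading `1` moves to the next residue; anything else stays put. q1 is accepting.
3 states suffice.
        0   1  
>  q0   q0  q1 
 * q1   q1  q2 
   q2   q2  q0 
(> = start, * = accepting)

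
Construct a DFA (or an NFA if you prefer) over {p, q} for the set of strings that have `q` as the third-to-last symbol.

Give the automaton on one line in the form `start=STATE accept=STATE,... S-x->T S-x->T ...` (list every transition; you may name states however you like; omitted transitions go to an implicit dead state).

start=S0 accept=S11,S12,S13,S14 S0-p->S1 S0-q->S2 S1-p->S3 S1-q->S4 S2-p->S5 S2-q->S6 S3-p->S7 S3-q->S8 S4-p->S9 S4-q->S10 S5-p->S11 S5-q->S12 S6-p->S13 S6-q->S14 S7-p->S7 S7-q->S8 S8-p->S9 S8-q->S10 S9-p->S11 S9-q->S12 S10-p->S13 S10-q->S14 S11-p->S7 S11-q->S8 S12-p->S9 S12-q->S10 S13-p->S11 S13-q->S12 S14-p->S13 S14-q->S14

A DFA must remember the last 3 symbols (since which symbol is third-to-last isn't known until the input ends). Use one state per possible window of the last ≤3 symbols; accept from those whose window starts with `q`.
15 states suffice.
          p    q  
>  S0     S1   S2 
   S1     S3   S4 
   S2     S5   S6 
   S3     S7   S8 
   S4     S9  S10 
   S5    S11  S12 
   S6    S13  S14 
   S7     S7   S8 
   S8     S9  S10 
   S9    S11  S12 
   S10   S13  S14 
 * S11    S7   S8 
 * S12    S9  S10 
 * S13   S11  S12 
 * S14   S13  S14 
(> = start, * = accepting)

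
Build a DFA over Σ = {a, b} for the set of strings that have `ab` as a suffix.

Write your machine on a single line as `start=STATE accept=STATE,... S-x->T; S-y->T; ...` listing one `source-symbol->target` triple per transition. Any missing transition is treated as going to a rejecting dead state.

Remember how much of `ab` the current input suffix matches. State q0 means no match yet; q1 means the last symbol is `a`; q2 means the last 2 symbols are `ab`. Only q2 accepts. On a mismatch, fall back to the longest proper suffix that is still a prefix of `ab`.
A 3-state machine:
        a   b  
>  q0   q1  q0 
   q1   q1  q2 
 * q2   q1  q0 
(> = start, * = accepting)

start=q0; accept=q2; q0-a->q1; q0-b->q0; q1-a->q1; q1-b->q2; q2-a->q1; q2-b->q0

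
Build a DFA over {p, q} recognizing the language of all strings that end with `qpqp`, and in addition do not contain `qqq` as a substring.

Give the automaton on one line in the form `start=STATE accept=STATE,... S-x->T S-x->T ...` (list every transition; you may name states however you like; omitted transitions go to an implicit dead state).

Run two small machines in parallel and take their product. The first has 5 states tracking how much of the suffix `qpqp` has currently been matched; the second has 4 states tracking partial matches of the forbidden pattern `qqq`. A product state is a pair (one from each), accepting exactly when both do. After merging equivalent states the machine shrinks.
7 states suffice.
        p   q  
>  S0   S0  S1 
   S1   S2  S3 
   S2   S0  S4 
   S3   S2  S5 
   S4   S6  S3 
   S5   S5  S5 
 * S6   S0  S4 
(> = start, * = accepting)

start=S0 accept=S6 S0-p->S0 S0-q->S1 S1-p->S2 S1-q->S3 S2-p->S0 S2-q->S4 S3-p->S2 S3-q->S5 S4-p->S6 S4-q->S3 S5-p->S5 S5-q->S5 S6-p->S0 S6-q->S4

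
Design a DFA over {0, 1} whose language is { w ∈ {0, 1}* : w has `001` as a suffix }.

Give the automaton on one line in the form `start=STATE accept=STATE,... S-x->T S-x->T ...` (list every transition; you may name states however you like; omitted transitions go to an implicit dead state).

start=S0 accept=S3 S0-0->S1 S0-1->S0 S1-0->S2 S1-1->S0 S2-0->S2 S2-1->S3 S3-0->S1 S3-1->S0

Let each state record the length of the longest suffix of the input read so far that is also a prefix of `001`. S1 means the last symbol is `0`; S2 means the last 2 symbols are `00`; S3 means the last 3 symbols are `001`. Accept only at S3, where the string currently ends in `001`.
        0   1  
>  S0   S1  S0 
   S1   S2  S0 
   S2   S2  S3 
 * S3   S1  S0 
(> = start, * = accepting)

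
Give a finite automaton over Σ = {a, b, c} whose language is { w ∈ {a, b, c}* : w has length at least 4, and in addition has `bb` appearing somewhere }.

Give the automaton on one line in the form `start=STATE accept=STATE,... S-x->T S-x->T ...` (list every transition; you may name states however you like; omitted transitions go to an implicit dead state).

start=S0 accept=S8 S0-a->S1 S0-b->S2 S0-c->S1 S1-a->S3 S1-b->S4 S1-c->S3 S2-a->S3 S2-b->S5 S2-c->S3 S3-a->S3 S3-b->S6 S3-c->S3 S4-a->S3 S4-b->S7 S4-c->S3 S5-a->S7 S5-b->S7 S5-c->S7 S6-a->S3 S6-b->S8 S6-c->S3 S7-a->S8 S7-b->S8 S7-c->S8 S8-a->S8 S8-b->S8 S8-c->S8

Handle the two conditions separately and then intersect. The first has 6 states tracking the input length, saturating at 5; the second has 3 states tracking whether and how much of `bb` has been seen. A product state is a pair (one from each), accepting exactly when both do. Minimizing collapses redundant product states.
A 9-state machine:
        a   b   c  
>  S0   S1  S2  S1 
   S1   S3  S4  S3 
   S2   S3  S5  S3 
   S3   S3  S6  S3 
   S4   S3  S7  S3 
   S5   S7  S7  S7 
   S6   S3  S8  S3 
   S7   S8  S8  S8 
 * S8   S8  S8  S8 
(> = start, * = accepting)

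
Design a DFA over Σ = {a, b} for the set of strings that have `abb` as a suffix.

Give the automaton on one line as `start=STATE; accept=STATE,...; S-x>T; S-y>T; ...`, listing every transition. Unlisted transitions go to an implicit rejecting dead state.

Let each state record the length of the longest suffix of the input read so far that is also a prefix of `abb`. s1 means the last symbol is `a`; s2 means the last 2 symbols are `ab`; s3 means the last 3 symbols are `abb`. Accept only at s3, where the string currently ends in `abb`.
4 states suffice.
        a   b  
>  s0   s1  s0 
   s1   s1  s2 
   s2   s1  s3 
 * s3   s1  s0 
(> = start, * = accepting)

start=s0; accept=s3; s0-a>s1; s0-b>s0; s1-a>s1; s1-b>s2; s2-a>s1; s2-b>s3; s3-a>s1; s3-b>s0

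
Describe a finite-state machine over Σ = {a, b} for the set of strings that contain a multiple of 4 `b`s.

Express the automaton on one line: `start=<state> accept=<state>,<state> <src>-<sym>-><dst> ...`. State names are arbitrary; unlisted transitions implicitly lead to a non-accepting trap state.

The only thing that matters is how many `b`s have appeared, reduced mod 4. Use one state per residue: s0 for 0, …, s3 for 3. Reading `b` moves to the next residue; anything else stays put. s0 is accepting.
4 states suffice.
        a   b  
>* s0   s0  s1 
   s1   s1  s2 
   s2   s2  s3 
   s3   s3  s0 
(> = start, * = accepting)

start=s0 accept=s0 s0-a->s0 s0-b->s1 s1-a->s1 s1-b->s2 s2-a->s2 s2-b->s3 s3-a->s3 s3-b->s0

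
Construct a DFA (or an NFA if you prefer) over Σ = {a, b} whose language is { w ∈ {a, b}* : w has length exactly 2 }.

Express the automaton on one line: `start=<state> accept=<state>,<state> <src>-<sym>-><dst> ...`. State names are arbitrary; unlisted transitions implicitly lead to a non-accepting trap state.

start=s0 accept=s2 s0-a->s1 s0-b->s1 s1-a->s2 s1-b->s2 s2-a->s3 s2-b->s3 s3-a->s3 s3-b->s3

Count input length up to 3: every symbol moves from s0 toward s3, which means 'more than 2' and absorbs. Accept from {s2}.
        a   b  
>  s0   s1  s1 
   s1   s2  s2 
 * s2   s3  s3 
   s3   s3  s3 
(> = start, * = accepting)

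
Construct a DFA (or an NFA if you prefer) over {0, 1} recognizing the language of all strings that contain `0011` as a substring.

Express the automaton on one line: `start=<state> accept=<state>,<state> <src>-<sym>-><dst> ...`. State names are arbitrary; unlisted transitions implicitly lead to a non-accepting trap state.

Track how much of `0011` has been matched so far: state S0 is no progress, S4 is the absorbing accept state reached once `0011` has occurred. Intermediate states record partial matches; on a mismatch, fall back to the longest reusable overlap.
5 states suffice.
        0   1  
>  S0   S1  S0 
   S1   S2  S0 
   S2   S2  S3 
   S3   S1  S4 
 * S4   S4  S4 
(> = start, * = accepting)

start=S0 accept=S4 S0-0->S1 S0-1->S0 S1-0->S2 S1-1->S0 S2-0->S2 S2-1->S3 S3-0->S1 S3-1->S4 S4-0->S4 S4-1->S4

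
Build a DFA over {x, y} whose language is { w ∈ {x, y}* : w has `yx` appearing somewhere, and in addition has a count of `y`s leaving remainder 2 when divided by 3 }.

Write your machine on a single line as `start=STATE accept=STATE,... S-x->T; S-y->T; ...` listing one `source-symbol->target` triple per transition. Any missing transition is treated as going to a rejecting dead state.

start=A; accept=E; A-x->A; A-y->B; B-x->C; B-y->D; C-x->C; C-y->E; D-x->E; D-y->F; E-x->E; E-y->G; F-x->G; F-y->B; G-x->G; G-y->C

Build one automaton per condition and run them in lockstep. The first has 3 states tracking whether and how much of `yx` has been seen; the second has 3 states tracking the count of `y`s modulo 3. A product state is a pair (one from each), accepting exactly when both do.
A 7-state machine:
       x  y 
>  A   A  B 
   B   C  D 
   C   C  E 
   D   E  F 
 * E   E  G 
   F   G  B 
   G   G  C 
(> = start, * = accepting)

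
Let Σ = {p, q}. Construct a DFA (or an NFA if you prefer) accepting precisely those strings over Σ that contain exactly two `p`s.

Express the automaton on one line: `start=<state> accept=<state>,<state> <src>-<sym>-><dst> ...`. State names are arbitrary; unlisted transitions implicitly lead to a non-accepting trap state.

Only the number of `p`s matters, and only up to 3. Make a chain s0 → s1 → s2 → s3 advanced by each `p` (with s3 absorbing); every other symbol self-loops. The accepting set is {s2}.
With 4 states:
        p   q  
>  s0   s1  s0 
   s1   s2  s1 
 * s2   s3  s2 
   s3   s3  s3 
(> = start, * = accepting)

start=s0 accept=s2 s0-p->s1 s0-q->s0 s1-p->s2 s1-q->s1 s2-p->s3 s2-q->s2 s3-p->s3 s3-q->s3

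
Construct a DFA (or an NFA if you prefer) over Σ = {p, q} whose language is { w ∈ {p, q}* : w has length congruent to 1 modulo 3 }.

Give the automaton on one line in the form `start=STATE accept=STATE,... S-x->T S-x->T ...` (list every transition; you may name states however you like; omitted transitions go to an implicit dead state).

Count input length modulo 3: every symbol advances one step around the cycle s0 → s1 → s2 → s0. Accept at s1.
A 3-state machine:
        p   q  
>  s0   s1  s1 
 * s1   s2  s2 
   s2   s0  s0 
(> = start, * = accepting)

start=s0 accept=s1 s0-p->s1 s0-q->s1 s1-p->s2 s1-q->s2 s2-p->s0 s2-q->s0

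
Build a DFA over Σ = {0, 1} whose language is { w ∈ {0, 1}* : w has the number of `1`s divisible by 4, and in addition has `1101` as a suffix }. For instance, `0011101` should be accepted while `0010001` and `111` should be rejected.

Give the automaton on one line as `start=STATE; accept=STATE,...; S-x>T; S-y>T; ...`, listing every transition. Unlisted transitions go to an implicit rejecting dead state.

Build one automaton per condition and run them in lockstep. One (4 states) tracks the count of `1`s modulo 4; the other (5 states) tracks how much of the suffix `1101` has currently been matched. Each combined state is a pair, one component from each; accept when both components accept.
With 20 states:
          0    1  
>  S0     S0   S1 
   S1     S2   S3 
   S2     S2   S4 
   S3     S5   S6 
   S4     S7   S6 
   S5     S7   S8 
   S6     S9  S10 
   S7     S7  S11 
   S8    S12  S10 
   S9    S12  S13 
   S10   S14  S15 
   S11   S12  S10 
   S12   S12  S16 
 * S13    S0  S15 
   S14    S0  S17 
   S15   S18   S3 
   S16    S0  S15 
   S17    S2   S3 
   S18    S2  S19 
   S19    S7   S6 
(> = start, * = accepting)

start=S0; accept=S13; S0-0>S0; S0-1>S1; S1-0>S2; S1-1>S3; S2-0>S2; S2-1>S4; S3-0>S5; S3-1>S6; S4-0>S7; S4-1>S6; S5-0>S7; S5-1>S8; S6-0>S9; S6-1>S10; S7-0>S7; S7-1>S11; S8-0>S12; S8-1>S10; S9-0>S12; S9-1>S13; S10-0>S14; S10-1>S15; S11-0>S12; S11-1>S10; S12-0>S12; S12-1>S16; S13-0>S0; S13-1>S15; S14-0>S0; S14-1>S17; S15-0>S18; S15-1>S3; S16-0>S0; S16-1>S15; S17-0>S2; S17-1>S3; S18-0>S2; S18-1>S19; S19-0>S7; S19-1>S6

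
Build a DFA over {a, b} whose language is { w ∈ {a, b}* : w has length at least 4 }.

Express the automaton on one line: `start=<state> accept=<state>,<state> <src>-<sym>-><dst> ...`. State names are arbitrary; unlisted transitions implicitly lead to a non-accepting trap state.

start=S0 accept=S4,S5 S0-a->S1 S0-b->S1 S1-a->S2 S1-b->S2 S2-a->S3 S2-b->S3 S3-a->S4 S3-b->S4 S4-a->S5 S4-b->S5 S5-a->S5 S5-b->S5

We only need to distinguish lengths 0, 1, …, 4, and '>4'. Chain S0 → S1 → S2 → S3 → S4 → S5 on every symbol, with S5 looping. Accepting states: {S4, S5}.
        a   b  
>  S0   S1  S1 
   S1   S2  S2 
   S2   S3  S3 
   S3   S4  S4 
 * S4   S5  S5 
 * S5   S5  S5 
(> = start, * = accepting)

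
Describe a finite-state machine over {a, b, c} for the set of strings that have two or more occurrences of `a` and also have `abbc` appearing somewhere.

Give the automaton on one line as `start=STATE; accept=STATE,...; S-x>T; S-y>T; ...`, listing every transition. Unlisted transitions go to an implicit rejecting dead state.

start=q0; accept=q9; q0-a>q1; q0-b>q0; q0-c>q0; q1-a>q2; q1-b>q3; q1-c>q4; q2-a>q2; q2-b>q5; q2-c>q4; q3-a>q2; q3-b>q6; q3-c>q4; q4-a>q2; q4-b>q4; q4-c>q4; q5-a>q2; q5-b>q7; q5-c>q4; q6-a>q2; q6-b>q4; q6-c>q8; q7-a>q2; q7-b>q4; q7-c>q9; q8-a>q9; q8-b>q8; q8-c>q8; q9-a>q9; q9-b>q9; q9-c>q9

Build one automaton per condition and run them in lockstep. One (4 states) tracks the count of `a`s, saturating at 3; the other (5 states) tracks whether and how much of `abbc` has been seen. Each combined state is a pair, one component from each; accept when both components accept. After merging equivalent states the machine shrinks.
With 10 states:
        a   b   c  
>  q0   q1  q0  q0 
   q1   q2  q3  q4 
   q2   q2  q5  q4 
   q3   q2  q6  q4 
   q4   q2  q4  q4 
   q5   q2  q7  q4 
   q6   q2  q4  q8 
   q7   q2  q4  q9 
   q8   q9  q8  q8 
 * q9   q9  q9  q9 
(> = start, * = accepting)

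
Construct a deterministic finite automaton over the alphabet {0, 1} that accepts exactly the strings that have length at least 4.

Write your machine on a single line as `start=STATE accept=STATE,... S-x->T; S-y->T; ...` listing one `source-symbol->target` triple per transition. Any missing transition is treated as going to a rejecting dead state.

We only need to distinguish lengths 0, 1, …, 4, and '>4'. Chain A → B → C → D → E → F on every symbol, with F looping. Accepting states: {E, F}.
With 6 states:
       0  1 
>  A   B  B 
   B   C  C 
   C   D  D 
   D   E  E 
 * E   F  F 
 * F   F  F 
(> = start, * = accepting)

start=A; accept=E,F; A-0->B; A-1->B; B-0->C; B-1->C; C-0->D; C-1->D; D-0->E; D-1->E; E-0->F; E-1->F; F-0->F; F-1->F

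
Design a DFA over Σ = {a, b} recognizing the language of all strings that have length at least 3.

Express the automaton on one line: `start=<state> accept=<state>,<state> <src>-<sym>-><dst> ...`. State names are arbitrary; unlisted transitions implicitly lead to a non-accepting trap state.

We only need to distinguish lengths 0, 1, …, 3, and '>3'. Chain S0 → S1 → S2 → S3 → S4 on every symbol, with S4 looping. Accepting states: {S3, S4}.
A 5-state machine:
        a   b  
>  S0   S1  S1 
   S1   S2  S2 
   S2   S3  S3 
 * S3   S4  S4 
 * S4   S4  S4 
(> = start, * = accepting)

start=S0 accept=S3,S4 S0-a->S1 S0-b->S1 S1-a->S2 S1-b->S2 S2-a->S3 S2-b->S3 S3-a->S4 S3-b->S4 S4-a->S4 S4-b->S4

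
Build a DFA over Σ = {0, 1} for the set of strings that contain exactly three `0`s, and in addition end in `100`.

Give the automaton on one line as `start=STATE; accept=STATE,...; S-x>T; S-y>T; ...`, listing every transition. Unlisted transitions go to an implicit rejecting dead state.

start=s0; accept=s13; s0-0>s1; s0-1>s2; s1-0>s3; s1-1>s4; s2-0>s5; s2-1>s2; s3-0>s6; s3-1>s7; s4-0>s8; s4-1>s4; s5-0>s9; s5-1>s4; s6-0>s10; s6-1>s11; s7-0>s12; s7-1>s7; s8-0>s13; s8-1>s7; s9-0>s6; s9-1>s7; s10-0>s10; s10-1>s14; s11-0>s15; s11-1>s11; s12-0>s16; s12-1>s11; s13-0>s10; s13-1>s11; s14-0>s15; s14-1>s14; s15-0>s16; s15-1>s14; s16-0>s10; s16-1>s14

Run two small machines in parallel and take their product. One (5 states) tracks the count of `0`s, saturating at 4; the other (4 states) tracks how much of the suffix `100` has currently been matched. Each combined state is a pair, one component from each; accept when both components accept.
          0    1  
>  s0     s1   s2 
   s1     s3   s4 
   s2     s5   s2 
   s3     s6   s7 
   s4     s8   s4 
   s5     s9   s4 
   s6    s10  s11 
   s7    s12   s7 
   s8    s13   s7 
   s9     s6   s7 
   s10   s10  s14 
   s11   s15  s11 
   s12   s16  s11 
 * s13   s10  s11 
   s14   s15  s14 
   s15   s16  s14 
   s16   s10  s14 
(> = start, * = accepting)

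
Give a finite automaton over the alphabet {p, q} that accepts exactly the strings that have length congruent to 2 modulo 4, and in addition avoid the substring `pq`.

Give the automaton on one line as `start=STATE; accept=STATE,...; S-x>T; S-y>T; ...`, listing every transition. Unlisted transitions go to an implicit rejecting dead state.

Build one automaton per condition and run them in lockstep. The first has 4 states tracking the input length modulo 4; the second has 3 states tracking partial matches of the forbidden pattern `pq`. A product state is a pair (one from each), accepting exactly when both do.
A 12-state machine:
          p    q  
>  S0     S1   S2 
   S1     S3   S4 
   S2     S3   S5 
 * S3     S6   S7 
   S4     S7   S7 
 * S5     S6   S8 
   S6     S9  S10 
   S7    S10  S10 
   S8     S9   S0 
   S9     S1  S11 
   S10   S11  S11 
   S11    S4   S4 
(> = start, * = accepting)

start=S0; accept=S3,S5; S0-p>S1; S0-q>S2; S1-p>S3; S1-q>S4; S2-p>S3; S2-q>S5; S3-p>S6; S3-q>S7; S4-p>S7; S4-q>S7; S5-p>S6; S5-q>S8; S6-p>S9; S6-q>S10; S7-p>S10; S7-q>S10; S8-p>S9; S8-q>S0; S9-p>S1; S9-q>S11; S10-p>S11; S10-q>S11; S11-p>S4; S11-q>S4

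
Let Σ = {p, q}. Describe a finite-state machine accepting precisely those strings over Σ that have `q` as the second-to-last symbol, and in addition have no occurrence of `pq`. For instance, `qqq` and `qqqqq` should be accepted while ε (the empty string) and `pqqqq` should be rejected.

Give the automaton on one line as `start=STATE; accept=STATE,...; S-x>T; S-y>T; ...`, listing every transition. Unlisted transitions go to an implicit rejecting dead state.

start=s0; accept=s3,s4; s0-p>s1; s0-q>s2; s1-p>s1; s1-q>s1; s2-p>s3; s2-q>s4; s3-p>s1; s3-q>s1; s4-p>s3; s4-q>s4

Build one automaton per condition and run them in lockstep. One (7 states) tracks the last 2 symbols read; the other (3 states) tracks partial matches of the forbidden pattern `pq`. Each combined state is a pair, one component from each; accept when both components accept. Minimizing collapses redundant product states.
5 states suffice.
        p   q  
>  s0   s1  s2 
   s1   s1  s1 
   s2   s3  s4 
 * s3   s1  s1 
 * s4   s3  s4 
(> = start, * = accepting)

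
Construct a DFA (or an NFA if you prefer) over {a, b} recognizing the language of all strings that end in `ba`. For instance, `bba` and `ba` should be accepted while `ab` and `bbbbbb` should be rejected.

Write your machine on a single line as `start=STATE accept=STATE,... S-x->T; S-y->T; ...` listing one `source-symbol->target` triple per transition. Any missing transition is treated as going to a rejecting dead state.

start=q0; accept=q2; q0-a->q0; q0-b->q1; q1-a->q2; q1-b->q1; q2-a->q0; q2-b->q1

Let each state record the length of the longest suffix of the input read so far that is also a prefix of `ba`. q1 means the last symbol is `b`; q2 means the last 2 symbols are `ba`. Accept only at q2, where the string currently ends in `ba`.
With 3 states:
        a   b  
>  q0   q0  q1 
   q1   q2  q1 
 * q2   q0  q1 
(> = start, * = accepting)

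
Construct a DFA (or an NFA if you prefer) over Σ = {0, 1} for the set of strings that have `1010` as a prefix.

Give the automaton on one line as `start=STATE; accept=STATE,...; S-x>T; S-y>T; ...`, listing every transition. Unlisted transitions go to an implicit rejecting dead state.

start=q0; accept=q4; q0-0>q5; q0-1>q1; q1-0>q2; q1-1>q5; q2-0>q5; q2-1>q3; q3-0>q4; q3-1>q5; q4-0>q4; q4-1>q4; q5-0>q5; q5-1>q5

Check the first 4 symbols one by one: q0 through q3 record how many have matched `1010` so far; any wrong symbol goes to the dead state q5. After all 4 match we enter the accepting sink q4.
A 6-state machine:
        0   1  
>  q0   q5  q1 
   q1   q2  q5 
   q2   q5  q3 
   q3   q4  q5 
 * q4   q4  q4 
   q5   q5  q5 
(> = start, * = accepting)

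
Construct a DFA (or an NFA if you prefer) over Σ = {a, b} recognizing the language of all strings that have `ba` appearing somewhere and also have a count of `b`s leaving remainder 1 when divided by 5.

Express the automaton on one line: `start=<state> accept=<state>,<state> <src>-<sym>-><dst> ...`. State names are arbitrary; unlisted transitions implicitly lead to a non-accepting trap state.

Handle the two conditions separately and then intersect. The first has 3 states tracking whether and how much of `ba` has been seen; the second has 5 states tracking the count of `b`s modulo 5. A product state is a pair (one from each), accepting exactly when both do.
11 states suffice.
          a    b  
>  S0     S0   S1 
   S1     S2   S3 
 * S2     S2   S4 
   S3     S4   S5 
   S4     S4   S6 
   S5     S6   S7 
   S6     S6   S8 
   S7     S8   S9 
   S8     S8  S10 
   S9    S10   S1 
   S10   S10   S2 
(> = start, * = accepting)

start=S0 accept=S2 S0-a->S0 S0-b->S1 S1-a->S2 S1-b->S3 S2-a->S2 S2-b->S4 S3-a->S4 S3-b->S5 S4-a->S4 S4-b->S6 S5-a->S6 S5-b->S7 S6-a->S6 S6-b->S8 S7-a->S8 S7-b->S9 S8-a->S8 S8-b->S10 S9-a->S10 S9-b->S1 S10-a->S10 S10-b->S2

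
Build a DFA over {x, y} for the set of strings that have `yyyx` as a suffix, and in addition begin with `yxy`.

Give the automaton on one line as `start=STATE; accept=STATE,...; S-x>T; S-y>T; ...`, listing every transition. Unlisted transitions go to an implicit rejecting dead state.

start=S0; accept=S12; S0-x>S1; S0-y>S2; S1-x>S1; S1-y>S3; S2-x>S4; S2-y>S5; S3-x>S1; S3-y>S5; S4-x>S1; S4-y>S6; S5-x>S1; S5-y>S7; S6-x>S8; S6-y>S9; S7-x>S10; S7-y>S7; S8-x>S8; S8-y>S6; S9-x>S8; S9-y>S11; S10-x>S1; S10-y>S3; S11-x>S12; S11-y>S11; S12-x>S8; S12-y>S6

Run two small machines in parallel and take their product. The first has 5 states tracking how much of the suffix `yyyx` has currently been matched; the second has 5 states tracking whether the input so far still matches the prefix `yxy`. A product state is a pair (one from each), accepting exactly when both do.
With 13 states:
          x    y  
>  S0     S1   S2 
   S1     S1   S3 
   S2     S4   S5 
   S3     S1   S5 
   S4     S1   S6 
   S5     S1   S7 
   S6     S8   S9 
   S7    S10   S7 
   S8     S8   S6 
   S9     S8  S11 
   S10    S1   S3 
   S11   S12  S11 
 * S12    S8   S6 
(> = start, * = accepting)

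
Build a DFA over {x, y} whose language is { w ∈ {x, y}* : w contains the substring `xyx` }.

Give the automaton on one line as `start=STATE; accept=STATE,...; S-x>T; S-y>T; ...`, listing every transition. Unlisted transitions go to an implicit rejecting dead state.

States A..C record the length of the longest prefix of `xyx` that matches the current input suffix. Reaching D means `xyx` has been seen, and we stay there forever. Accept from D.
4 states suffice.
       x  y 
>  A   B  A 
   B   B  C 
   C   D  A 
 * D   D  D 
(> = start, * = accepting)

start=A; accept=D; A-x>B; A-y>A; B-x>B; B-y>C; C-x>D; C-y>A; D-x>D; D-y>D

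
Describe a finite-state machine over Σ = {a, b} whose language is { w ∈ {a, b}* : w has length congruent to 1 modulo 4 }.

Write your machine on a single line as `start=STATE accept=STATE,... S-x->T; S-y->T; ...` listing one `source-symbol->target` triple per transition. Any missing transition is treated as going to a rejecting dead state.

Count input length modulo 4: every symbol advances one step around the cycle s0 → s1 → s2 → s3 → s0. Accept at s1.
With 4 states:
        a   b  
>  s0   s1  s1 
 * s1   s2  s2 
   s2   s3  s3 
   s3   s0  s0 
(> = start, * = accepting)

start=s0; accept=s1; s0-a->s1; s0-b->s1; s1-a->s2; s1-b->s2; s2-a->s3; s2-b->s3; s3-a->s0; s3-b->s0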